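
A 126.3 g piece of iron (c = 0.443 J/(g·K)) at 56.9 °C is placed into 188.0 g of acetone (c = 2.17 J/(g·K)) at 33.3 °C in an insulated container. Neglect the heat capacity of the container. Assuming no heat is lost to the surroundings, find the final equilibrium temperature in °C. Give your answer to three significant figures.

Heat lost by iron = heat gained by acetone.
(126.3)(0.443)(56.9 − T) = (188.0)(2.17)(T − 33.3)
55.9509 (56.9 − T) = 407.96 (T − 33.3)
3183.6 − 55.9509 T = 407.96 T − 13585
16768.6 = 463.9109 T
T = 36.146 °C

T_f = 36.1 °C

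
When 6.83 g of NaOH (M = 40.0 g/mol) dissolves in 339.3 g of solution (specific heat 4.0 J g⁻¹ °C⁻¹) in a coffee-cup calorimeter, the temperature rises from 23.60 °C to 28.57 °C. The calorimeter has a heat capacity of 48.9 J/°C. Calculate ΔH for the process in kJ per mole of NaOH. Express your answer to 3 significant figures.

|ΔT| = |28.57 − 23.60| = 4.97 °C
|q_surr| = (339.3 × 4.0 + 48.9) × 4.97 = 1406.1 × 4.97 = 6988 J
n(NaOH) = 6.83 / 40.0 = 0.1708 mol
Temperature rose, so q_rxn = −|q_surr| = -6.988 kJ
ΔH = q_rxn / n = -40.91 kJ/mol

ΔH = -40.9 kJ/mol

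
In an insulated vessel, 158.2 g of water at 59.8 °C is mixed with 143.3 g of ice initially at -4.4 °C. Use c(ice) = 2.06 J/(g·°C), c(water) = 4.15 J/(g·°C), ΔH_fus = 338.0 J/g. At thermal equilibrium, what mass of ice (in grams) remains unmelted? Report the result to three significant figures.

Heat to warm all ice to 0 °C: 143.3×2.06×4.4 = 1298.9 J
Heat released by water cooling to 0 °C: 158.2×4.15×59.8 = 39260 J
39260 J < 1298.9 + 143.3×338.0 = 49734.3 J, so not all ice melts; final T = 0 °C.
Heat left for melting: 39260 − 1298.9 = 37961.1 J
Mass melted = 37961.1 / 338.0 = 112.3 g
Ice remaining = 143.3 − 112.3 = 31.0 g

m_ice remaining = 31.0 g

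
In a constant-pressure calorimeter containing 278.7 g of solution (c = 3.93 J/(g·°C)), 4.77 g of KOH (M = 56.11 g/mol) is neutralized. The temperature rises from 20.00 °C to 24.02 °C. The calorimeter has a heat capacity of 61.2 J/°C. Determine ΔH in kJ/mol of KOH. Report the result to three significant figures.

|ΔT| = |24.02 − 20.00| = 4.02 °C
|q_surr| = (278.7 × 3.93 + 61.2) × 4.02 = 1156.491 × 4.02 = 4649 J
n(KOH) = 4.77 / 56.11 = 0.08501 mol
Temperature rose, so q_rxn = −|q_surr| = -4.649 kJ
ΔH = q_rxn / n = -54.69 kJ/mol

ΔH = -54.7 kJ/mol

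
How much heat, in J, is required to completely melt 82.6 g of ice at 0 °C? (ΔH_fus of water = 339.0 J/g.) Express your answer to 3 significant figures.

q = 28000 J

q = m × ΔH_fus = 82.6 × 339.0 = 28000 J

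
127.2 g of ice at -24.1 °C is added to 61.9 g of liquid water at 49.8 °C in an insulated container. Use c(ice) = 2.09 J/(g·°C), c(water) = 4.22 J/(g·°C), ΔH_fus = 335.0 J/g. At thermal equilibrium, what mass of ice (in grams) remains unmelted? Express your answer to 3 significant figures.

m_ice remaining = 107 g

Heat to warm all ice to 0 °C: 127.2×2.09×24.1 = 6406.9 J
Heat released by water cooling to 0 °C: 61.9×4.22×49.8 = 13009 J
13009 J < 6406.9 + 127.2×335.0 = 49018.9 J, so not all ice melts; final T = 0 °C.
Heat left for melting: 13009 − 6406.9 = 6602.1 J
Mass melted = 6602.1 / 335.0 = 19.71 g
Ice remaining = 127.2 − 19.71 = 107.49 g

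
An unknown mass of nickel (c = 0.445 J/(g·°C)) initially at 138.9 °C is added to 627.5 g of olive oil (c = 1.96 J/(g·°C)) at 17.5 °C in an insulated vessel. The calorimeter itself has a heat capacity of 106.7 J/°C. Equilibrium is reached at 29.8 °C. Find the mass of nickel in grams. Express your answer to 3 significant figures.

m = 339 g

q_gained = (627.5 × 1.96 + 106.7) × (29.8 − 17.5) = 16440 J
q_lost = m × 0.445 × (138.9 − 29.8) = 48.5495 m
m = 16440 / 48.5495 = 339 g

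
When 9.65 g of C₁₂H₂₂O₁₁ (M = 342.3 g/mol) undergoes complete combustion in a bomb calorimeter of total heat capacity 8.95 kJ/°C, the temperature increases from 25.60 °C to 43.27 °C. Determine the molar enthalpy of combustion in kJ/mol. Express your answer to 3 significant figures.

ΔT = 43.27 − 25.60 = 17.67 °C
q_cal = C_cal × ΔT = 8.95 × 17.67 = 158.1465 kJ
n = 9.65 / 342.3 = 0.02819 mol
q_rxn = −q_cal = -158.1465 kJ
ΔH = -158.1465 / 0.02819 = -5610 kJ/mol

ΔH = -5610 kJ/mol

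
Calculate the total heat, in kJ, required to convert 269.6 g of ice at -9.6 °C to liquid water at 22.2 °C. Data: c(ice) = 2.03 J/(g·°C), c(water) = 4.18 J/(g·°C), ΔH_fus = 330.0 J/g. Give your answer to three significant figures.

q1 (heat ice -9.6→0.0 °C): 269.6 × 2.03 × 9.6 = 5254 J
q2 (melt at 0 °C): 269.6 × 330.0 = 88968 J
q3 (heat water 0.0→22.2 °C): 269.6 × 4.18 × 22.2 = 25018 J
Total: 5254 + 88968 + 25018 = 119240 J = 119 kJ

q = 119 kJ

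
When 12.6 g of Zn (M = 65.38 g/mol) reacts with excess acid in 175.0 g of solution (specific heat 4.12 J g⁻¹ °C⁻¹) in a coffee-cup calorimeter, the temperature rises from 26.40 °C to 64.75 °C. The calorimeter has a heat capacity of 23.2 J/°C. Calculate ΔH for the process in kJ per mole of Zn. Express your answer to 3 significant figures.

ΔH = -148 kJ/mol

|ΔT| = |64.75 − 26.40| = 38.35 °C
|q_surr| = (175.0 × 4.12 + 23.2) × 38.35 = 744.2 × 38.35 = 28540 J
n(Zn) = 12.6 / 65.38 = 0.1927 mol
Temperature rose, so q_rxn = −|q_surr| = -28.54 kJ
ΔH = q_rxn / n = -148.1 kJ/mol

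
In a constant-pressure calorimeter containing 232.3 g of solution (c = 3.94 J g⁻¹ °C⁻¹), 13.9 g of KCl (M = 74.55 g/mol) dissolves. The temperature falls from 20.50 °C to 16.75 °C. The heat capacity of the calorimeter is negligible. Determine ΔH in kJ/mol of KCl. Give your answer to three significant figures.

ΔH = 18.4 kJ/mol

|ΔT| = |16.75 − 20.50| = 3.75 °C
|q_surr| = (232.3 × 3.94) × 3.75 = 915.262 × 3.75 = 3432 J
n(KCl) = 13.9 / 74.55 = 0.1865 mol
Temperature fell, so q_rxn = +|q_surr| = 3.432 kJ
ΔH = q_rxn / n = 18.40 kJ/mol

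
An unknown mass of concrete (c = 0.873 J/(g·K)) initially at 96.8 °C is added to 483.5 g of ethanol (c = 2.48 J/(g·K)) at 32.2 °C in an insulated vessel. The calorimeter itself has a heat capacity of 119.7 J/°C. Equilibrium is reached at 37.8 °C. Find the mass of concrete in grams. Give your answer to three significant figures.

q_gained = (483.5 × 2.48 + 119.7) × (37.8 − 32.2) = 7385 J
q_lost = m × 0.873 × (96.8 − 37.8) = 51.507 m
m = 7385 / 51.507 = 143 g

m = 143 g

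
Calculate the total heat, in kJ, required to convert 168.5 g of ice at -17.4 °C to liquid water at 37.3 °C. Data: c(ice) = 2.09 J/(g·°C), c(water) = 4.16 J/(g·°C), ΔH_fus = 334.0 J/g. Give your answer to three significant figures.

q1 (heat ice -17.4→0.0 °C): 168.5 × 2.09 × 17.4 = 6128 J
q2 (melt at 0 °C): 168.5 × 334.0 = 56279 J
q3 (heat water 0.0→37.3 °C): 168.5 × 4.16 × 37.3 = 26146 J
Total: 6128 + 56279 + 26146 = 88553 J = 88.6 kJ

q = 88.6 kJ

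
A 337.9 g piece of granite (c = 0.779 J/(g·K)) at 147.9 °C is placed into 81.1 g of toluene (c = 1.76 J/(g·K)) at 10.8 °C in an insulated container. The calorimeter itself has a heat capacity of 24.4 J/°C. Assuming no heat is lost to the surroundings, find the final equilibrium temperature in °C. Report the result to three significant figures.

T_f = 94.7 °C

Heat lost by granite = heat gained by toluene + calorimeter.
(337.9)(0.779)(147.9 − T) = [(81.1)(1.76) + 24.4](T − 10.8)
263.2241 (147.9 − T) = 167.136 (T − 10.8)
38931 − 263.2241 T = 167.136 T − 1805.1
40736.1 = 430.3601 T
T = 94.66 °C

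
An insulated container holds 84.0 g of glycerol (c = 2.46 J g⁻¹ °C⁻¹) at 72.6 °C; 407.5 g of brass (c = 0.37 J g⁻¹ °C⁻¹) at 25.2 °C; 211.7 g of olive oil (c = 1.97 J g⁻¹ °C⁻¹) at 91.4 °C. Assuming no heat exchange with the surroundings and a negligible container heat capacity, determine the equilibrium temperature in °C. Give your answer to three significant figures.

Σ mᵢcᵢ(T − Tᵢ) = 0  ⇒  T = Σ mᵢcᵢTᵢ / Σ mᵢcᵢ
Σ mᵢcᵢ = 84.0×2.46 + 407.5×0.37 + 211.7×1.97 = 774.464
Σ mᵢcᵢTᵢ = 206.64×72.6 + 150.775×25.2 + 417.049×91.4 = 56920
T = 56920 / 774.464 = 73.50 °C

T_f = 73.5 °C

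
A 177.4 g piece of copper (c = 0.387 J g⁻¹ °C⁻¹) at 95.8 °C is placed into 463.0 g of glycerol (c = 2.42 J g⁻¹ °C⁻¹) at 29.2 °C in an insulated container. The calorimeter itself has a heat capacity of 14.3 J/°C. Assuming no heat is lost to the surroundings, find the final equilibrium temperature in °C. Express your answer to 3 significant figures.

T_f = 33.0 °C

Heat lost by copper = heat gained by glycerol + calorimeter.
(177.4)(0.387)(95.8 − T) = [(463.0)(2.42) + 14.3](T − 29.2)
68.6538 (95.8 − T) = 1134.76 (T − 29.2)
6577.0 − 68.6538 T = 1134.76 T − 33135
39712.0 = 1203.4138 T
T = 33.00 °C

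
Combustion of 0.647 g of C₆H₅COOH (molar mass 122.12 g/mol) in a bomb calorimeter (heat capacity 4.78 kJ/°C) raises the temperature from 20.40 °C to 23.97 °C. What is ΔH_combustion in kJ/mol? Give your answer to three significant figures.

ΔH = -3220 kJ/mol

ΔT = 23.97 − 20.40 = 3.57 °C
q_cal = C_cal × ΔT = 4.78 × 3.57 = 17.0646 kJ
n = 0.647 / 122.12 = 0.005298 mol
q_rxn = −q_cal = -17.0646 kJ
ΔH = -17.0646 / 0.005298 = -3221 kJ/mol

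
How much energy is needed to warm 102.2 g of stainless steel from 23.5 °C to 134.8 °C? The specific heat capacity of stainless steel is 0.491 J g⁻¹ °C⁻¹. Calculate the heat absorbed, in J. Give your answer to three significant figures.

q = m c ΔT = 102.2 × 0.491 × (134.8 − 23.5)
q = 102.2 × 0.491 × 111.3 = 5585 J

q = 5590 J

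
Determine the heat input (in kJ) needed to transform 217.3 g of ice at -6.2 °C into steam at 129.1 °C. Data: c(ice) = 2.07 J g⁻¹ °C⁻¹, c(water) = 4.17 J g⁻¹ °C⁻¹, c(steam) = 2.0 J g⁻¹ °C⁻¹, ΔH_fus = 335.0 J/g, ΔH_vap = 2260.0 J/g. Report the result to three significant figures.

q = 670 kJ

q1 (heat ice -6.2→0.0 °C): 217.3 × 2.07 × 6.2 = 2789 J
q2 (melt at 0 °C): 217.3 × 335.0 = 72796 J
q3 (heat water 0.0→100.0 °C): 217.3 × 4.17 × 100.0 = 90614 J
q4 (vaporize at 100 °C): 217.3 × 2260.0 = 491098 J
q5 (heat steam 100.0→129.1 °C): 217.3 × 2.0 × 29.1 = 12647 J
Total: 2789 + 72796 + 90614 + 491098 + 12647 = 669944 J = 670 kJ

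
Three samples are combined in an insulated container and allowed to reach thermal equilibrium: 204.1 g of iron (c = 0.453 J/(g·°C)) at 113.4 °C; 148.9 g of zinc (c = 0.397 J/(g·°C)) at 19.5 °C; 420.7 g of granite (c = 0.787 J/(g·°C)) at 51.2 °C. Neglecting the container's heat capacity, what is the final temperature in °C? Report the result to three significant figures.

T_f = 59.2 °C

Σ mᵢcᵢ(T − Tᵢ) = 0  ⇒  T = Σ mᵢcᵢTᵢ / Σ mᵢcᵢ
Σ mᵢcᵢ = 204.1×0.453 + 148.9×0.397 + 420.7×0.787 = 482.6615
Σ mᵢcᵢTᵢ = 92.4573×113.4 + 59.1133×19.5 + 331.0909×51.2 = 28589
T = 28589 / 482.6615 = 59.23 °C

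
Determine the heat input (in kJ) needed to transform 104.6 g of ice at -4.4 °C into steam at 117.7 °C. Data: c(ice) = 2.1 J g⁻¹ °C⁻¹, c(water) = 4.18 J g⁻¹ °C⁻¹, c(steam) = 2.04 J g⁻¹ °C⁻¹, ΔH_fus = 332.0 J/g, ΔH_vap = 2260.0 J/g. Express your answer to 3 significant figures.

q = 320 kJ

q1 (heat ice -4.4→0.0 °C): 104.6 × 2.1 × 4.4 = 967 J
q2 (melt at 0 °C): 104.6 × 332.0 = 34727 J
q3 (heat water 0.0→100.0 °C): 104.6 × 4.18 × 100.0 = 43723 J
q4 (vaporize at 100 °C): 104.6 × 2260.0 = 236396 J
q5 (heat steam 100.0→117.7 °C): 104.6 × 2.04 × 17.7 = 3777 J
Total: 967 + 34727 + 43723 + 236396 + 3777 = 319590 J = 320 kJ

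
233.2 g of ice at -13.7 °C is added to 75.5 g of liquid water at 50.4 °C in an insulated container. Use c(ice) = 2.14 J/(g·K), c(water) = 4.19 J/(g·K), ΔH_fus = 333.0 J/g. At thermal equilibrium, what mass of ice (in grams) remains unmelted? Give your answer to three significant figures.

Heat to warm all ice to 0 °C: 233.2×2.14×13.7 = 6837.0 J
Heat released by water cooling to 0 °C: 75.5×4.19×50.4 = 15944 J
15944 J < 6837.0 + 233.2×333.0 = 84492.6 J, so not all ice melts; final T = 0 °C.
Heat left for melting: 15944 − 6837.0 = 9107.0 J
Mass melted = 9107.0 / 333.0 = 27.35 g
Ice remaining = 233.2 − 27.35 = 205.85 g

m_ice remaining = 206 g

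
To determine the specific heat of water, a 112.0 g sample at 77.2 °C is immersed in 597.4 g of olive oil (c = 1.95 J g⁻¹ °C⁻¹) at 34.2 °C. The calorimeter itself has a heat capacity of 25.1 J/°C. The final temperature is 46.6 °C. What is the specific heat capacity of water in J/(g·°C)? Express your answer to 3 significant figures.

c = 4.31 J/(g·°C)

q_gained = (597.4 × 1.95 + 25.1) × (46.6 − 34.2) = 14760 J
q_lost = 112.0 × c × (77.2 − 46.6) = 3427.2 c
Set equal: c = 14760 / 3427.2 = 4.31 J/(g·°C)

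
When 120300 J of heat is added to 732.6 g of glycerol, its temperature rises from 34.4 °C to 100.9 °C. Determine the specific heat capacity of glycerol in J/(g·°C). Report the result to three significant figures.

c = 2.47 J/(g·°C)

c = q / (m ΔT) = 120300 / (732.6 × 66.5)
c = 120300 / 48717.9 = 2.47 J/(g·°C)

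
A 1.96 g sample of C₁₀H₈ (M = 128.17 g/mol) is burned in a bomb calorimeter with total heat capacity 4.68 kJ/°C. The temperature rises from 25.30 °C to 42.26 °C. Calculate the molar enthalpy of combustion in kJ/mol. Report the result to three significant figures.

ΔH = -5190 kJ/mol

ΔT = 42.26 − 25.30 = 16.96 °C
q_cal = C_cal × ΔT = 4.68 × 16.96 = 79.3728 kJ
n = 1.96 / 128.17 = 0.01529 mol
q_rxn = −q_cal = -79.3728 kJ
ΔH = -79.3728 / 0.01529 = -5191 kJ/mol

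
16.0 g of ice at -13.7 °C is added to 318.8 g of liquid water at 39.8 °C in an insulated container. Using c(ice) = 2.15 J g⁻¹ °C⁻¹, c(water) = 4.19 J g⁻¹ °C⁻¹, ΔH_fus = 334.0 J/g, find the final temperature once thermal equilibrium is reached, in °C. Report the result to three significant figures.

Heat to bring ice to 0 °C and melt it: q₁ = 16.0×2.15×13.7 + 16.0×334.0 = 5815.3 J
Heat the water can supply cooling to 0 °C: 318.8×4.19×39.8 = 53163.7 J > q₁, so all ice melts.
Energy balance: 318.8×4.19×(39.8 − T) = 5815.3 + 16.0×4.19×(T − 0)
1335.772(39.8 − T) = 5815.3 + 67.04 T
53163.7 − 5815.3 = 1402.812 T
T = 47348.4 / 1402.812 = 33.75 °C

T_f = 33.8 °C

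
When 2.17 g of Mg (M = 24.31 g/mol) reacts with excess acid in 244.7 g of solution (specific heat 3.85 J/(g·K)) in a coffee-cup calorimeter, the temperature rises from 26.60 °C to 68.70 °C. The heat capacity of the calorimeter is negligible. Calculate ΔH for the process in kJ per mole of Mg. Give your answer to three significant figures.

|ΔT| = |68.70 − 26.60| = 42.10 °C
|q_surr| = (244.7 × 3.85) × 42.10 = 942.095 × 42.10 = 39660 J
n(Mg) = 2.17 / 24.31 = 0.08926 mol
Temperature rose, so q_rxn = −|q_surr| = -39.66 kJ
ΔH = q_rxn / n = -444.3 kJ/mol

ΔH = -444 kJ/mol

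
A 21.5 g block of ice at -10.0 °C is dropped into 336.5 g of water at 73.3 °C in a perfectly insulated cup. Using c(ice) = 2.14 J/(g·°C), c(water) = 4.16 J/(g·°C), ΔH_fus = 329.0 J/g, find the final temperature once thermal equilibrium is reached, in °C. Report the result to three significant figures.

T_f = 63.8 °C

Heat to bring ice to 0 °C and melt it: q₁ = 21.5×2.14×10.0 + 21.5×329.0 = 7533.6 J
Heat the water can supply cooling to 0 °C: 336.5×4.16×73.3 = 102608 J > q₁, so all ice melts.
Energy balance: 336.5×4.16×(73.3 − T) = 7533.6 + 21.5×4.16×(T − 0)
1399.84(73.3 − T) = 7533.6 + 89.44 T
102608 − 7533.6 = 1489.28 T
T = 95074.4 / 1489.28 = 63.84 °C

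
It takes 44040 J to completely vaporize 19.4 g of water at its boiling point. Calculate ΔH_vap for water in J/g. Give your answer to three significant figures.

ΔH_vap = 2270 J/g

ΔH_vap = q / m = 44040 / 19.4 = 2270 J/g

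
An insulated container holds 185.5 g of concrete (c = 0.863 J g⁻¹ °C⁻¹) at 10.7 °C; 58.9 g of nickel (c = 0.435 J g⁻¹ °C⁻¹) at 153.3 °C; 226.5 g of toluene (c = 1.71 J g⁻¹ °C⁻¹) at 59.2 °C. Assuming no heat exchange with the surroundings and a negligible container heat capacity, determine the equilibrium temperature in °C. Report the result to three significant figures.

Σ mᵢcᵢ(T − Tᵢ) = 0  ⇒  T = Σ mᵢcᵢTᵢ / Σ mᵢcᵢ
Σ mᵢcᵢ = 185.5×0.863 + 58.9×0.435 + 226.5×1.71 = 573.0230
Σ mᵢcᵢTᵢ = 160.0865×10.7 + 25.6215×153.3 + 387.315×59.2 = 28570
T = 28570 / 573.0230 = 49.86 °C

T_f = 49.9 °C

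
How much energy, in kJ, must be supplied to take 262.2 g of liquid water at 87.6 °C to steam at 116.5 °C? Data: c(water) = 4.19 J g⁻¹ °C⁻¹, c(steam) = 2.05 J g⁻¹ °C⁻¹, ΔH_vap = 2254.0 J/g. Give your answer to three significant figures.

q1 (heat water 87.6→100.0 °C): 262.2 × 4.19 × 12.4 = 13623 J
q2 (vaporize at 100 °C): 262.2 × 2254.0 = 590999 J
q3 (heat steam 100.0→116.5 °C): 262.2 × 2.05 × 16.5 = 8869 J
Total: 13623 + 590999 + 8869 = 613491 J = 613 kJ

q = 613 kJ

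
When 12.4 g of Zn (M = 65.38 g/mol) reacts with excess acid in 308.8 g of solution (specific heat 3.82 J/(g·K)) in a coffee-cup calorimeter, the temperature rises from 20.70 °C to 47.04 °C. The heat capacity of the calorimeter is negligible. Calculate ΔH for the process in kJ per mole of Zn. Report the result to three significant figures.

ΔH = -164 kJ/mol

|ΔT| = |47.04 − 20.70| = 26.34 °C
|q_surr| = (308.8 × 3.82) × 26.34 = 1179.616 × 26.34 = 31070 J
n(Zn) = 12.4 / 65.38 = 0.1897 mol
Temperature rose, so q_rxn = −|q_surr| = -31.07 kJ
ΔH = q_rxn / n = -163.8 kJ/mol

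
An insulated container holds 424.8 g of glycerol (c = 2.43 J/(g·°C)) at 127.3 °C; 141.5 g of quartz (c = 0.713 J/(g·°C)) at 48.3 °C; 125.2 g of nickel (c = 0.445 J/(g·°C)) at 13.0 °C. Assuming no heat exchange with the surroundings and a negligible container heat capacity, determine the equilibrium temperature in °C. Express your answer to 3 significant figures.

Σ mᵢcᵢ(T − Tᵢ) = 0  ⇒  T = Σ mᵢcᵢTᵢ / Σ mᵢcᵢ
Σ mᵢcᵢ = 424.8×2.43 + 141.5×0.713 + 125.2×0.445 = 1188.8675
Σ mᵢcᵢTᵢ = 1032.264×127.3 + 100.8895×48.3 + 55.714×13.0 = 137000
T = 137000 / 1188.8675 = 115.2 °C

T_f = 115 °C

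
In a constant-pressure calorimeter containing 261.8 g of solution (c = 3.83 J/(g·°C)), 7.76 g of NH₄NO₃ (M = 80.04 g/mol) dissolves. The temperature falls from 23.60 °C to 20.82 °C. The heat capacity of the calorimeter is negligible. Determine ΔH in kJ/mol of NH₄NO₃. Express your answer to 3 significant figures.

|ΔT| = |20.82 − 23.60| = 2.78 °C
|q_surr| = (261.8 × 3.83) × 2.78 = 1002.694 × 2.78 = 2787.5 J
n(NH₄NO₃) = 7.76 / 80.04 = 0.096952 mol
Temperature fell, so q_rxn = +|q_surr| = 2.7875 kJ
ΔH = q_rxn / n = 28.75 kJ/mol

ΔH = 28.8 kJ/mol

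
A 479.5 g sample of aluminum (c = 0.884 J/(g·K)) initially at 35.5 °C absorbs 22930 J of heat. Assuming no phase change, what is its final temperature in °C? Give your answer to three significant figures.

T_f = 89.6 °C

ΔT = q / (m c) = 22930 / (479.5 × 0.884) = 54.10 °C
T_f = 35.5 + 54.10 = 89.60 °C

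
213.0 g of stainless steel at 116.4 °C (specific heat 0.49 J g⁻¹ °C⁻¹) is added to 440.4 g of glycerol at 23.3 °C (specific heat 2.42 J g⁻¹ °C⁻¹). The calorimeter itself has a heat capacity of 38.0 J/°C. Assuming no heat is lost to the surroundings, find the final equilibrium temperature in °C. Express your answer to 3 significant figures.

Heat lost by stainless steel = heat gained by glycerol + calorimeter.
(213.0)(0.49)(116.4 − T) = [(440.4)(2.42) + 38.0](T − 23.3)
104.37 (116.4 − T) = 1103.768 (T − 23.3)
12149 − 104.37 T = 1103.768 T − 25718
37867 = 1208.138 T
T = 31.34 °C

T_f = 31.3 °C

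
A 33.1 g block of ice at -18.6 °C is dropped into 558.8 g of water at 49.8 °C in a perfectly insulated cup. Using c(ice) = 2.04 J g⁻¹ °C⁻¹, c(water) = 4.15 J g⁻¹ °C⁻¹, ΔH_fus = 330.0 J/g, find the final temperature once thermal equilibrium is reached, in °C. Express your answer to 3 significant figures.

Heat to bring ice to 0 °C and melt it: q₁ = 33.1×2.04×18.6 + 33.1×330.0 = 12179 J
Heat the water can supply cooling to 0 °C: 558.8×4.15×49.8 = 115487 J > q₁, so all ice melts.
Energy balance: 558.8×4.15×(49.8 − T) = 12179 + 33.1×4.15×(T − 0)
2319.02(49.8 − T) = 12179 + 137.365 T
115487 − 12179 = 2456.385 T
T = 103308 / 2456.385 = 42.06 °C

T_f = 42.1 °C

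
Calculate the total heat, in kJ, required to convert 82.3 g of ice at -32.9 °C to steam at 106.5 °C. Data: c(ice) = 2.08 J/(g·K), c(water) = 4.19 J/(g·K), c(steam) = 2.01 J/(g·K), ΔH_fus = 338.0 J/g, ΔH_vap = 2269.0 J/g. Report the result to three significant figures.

q1 (heat ice -32.9→0.0 °C): 82.3 × 2.08 × 32.9 = 5632 J
q2 (melt at 0 °C): 82.3 × 338.0 = 27817 J
q3 (heat water 0.0→100.0 °C): 82.3 × 4.19 × 100.0 = 34484 J
q4 (vaporize at 100 °C): 82.3 × 2269.0 = 186739 J
q5 (heat steam 100.0→106.5 °C): 82.3 × 2.01 × 6.5 = 1075 J
Total: 5632 + 27817 + 34484 + 186739 + 1075 = 255747 J = 256 kJ

q = 256 kJ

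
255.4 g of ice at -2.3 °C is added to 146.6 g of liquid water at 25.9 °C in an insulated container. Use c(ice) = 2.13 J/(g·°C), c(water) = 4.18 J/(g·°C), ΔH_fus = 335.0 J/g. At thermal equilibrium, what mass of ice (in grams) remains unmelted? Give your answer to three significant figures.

Heat to warm all ice to 0 °C: 255.4×2.13×2.3 = 1251.2 J
Heat released by water cooling to 0 °C: 146.6×4.18×25.9 = 15871 J
15871 J < 1251.2 + 255.4×335.0 = 86810.2 J, so not all ice melts; final T = 0 °C.
Heat left for melting: 15871 − 1251.2 = 14619.8 J
Mass melted = 14619.8 / 335.0 = 43.64 g
Ice remaining = 255.4 − 43.64 = 211.76 g

m_ice remaining = 212 g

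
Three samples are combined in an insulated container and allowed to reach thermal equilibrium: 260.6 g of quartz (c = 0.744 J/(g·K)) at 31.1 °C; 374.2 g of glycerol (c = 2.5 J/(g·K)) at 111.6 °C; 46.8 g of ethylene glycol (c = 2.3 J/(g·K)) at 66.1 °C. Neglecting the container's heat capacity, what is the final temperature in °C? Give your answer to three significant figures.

Σ mᵢcᵢ(T − Tᵢ) = 0  ⇒  T = Σ mᵢcᵢTᵢ / Σ mᵢcᵢ
Σ mᵢcᵢ = 260.6×0.744 + 374.2×2.5 + 46.8×2.3 = 1237.0264
Σ mᵢcᵢTᵢ = 193.8864×31.1 + 935.5×111.6 + 107.64×66.1 = 117550
T = 117550 / 1237.0264 = 95.03 °C

T_f = 95.0 °C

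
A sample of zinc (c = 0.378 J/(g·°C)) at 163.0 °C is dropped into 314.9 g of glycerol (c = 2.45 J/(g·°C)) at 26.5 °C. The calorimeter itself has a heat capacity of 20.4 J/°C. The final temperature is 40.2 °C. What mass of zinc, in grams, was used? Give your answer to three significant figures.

q_gained = (314.9 × 2.45 + 20.4) × (40.2 − 26.5) = 10850 J
q_lost = m × 0.378 × (163.0 − 40.2) = 46.4184 m
m = 10850 / 46.4184 = 234 g

m = 234 g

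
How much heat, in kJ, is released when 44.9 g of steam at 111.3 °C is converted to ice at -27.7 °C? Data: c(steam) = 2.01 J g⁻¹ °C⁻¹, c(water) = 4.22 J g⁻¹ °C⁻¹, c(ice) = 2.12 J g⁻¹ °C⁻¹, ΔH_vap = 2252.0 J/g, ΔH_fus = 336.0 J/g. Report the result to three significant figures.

q = 139 kJ

q1 (cool steam 111.3→100 °C): 44.9 × 2.01 × 11.3 = 1020 J
q2 (condense at 100 °C): 44.9 × 2252.0 = 101115 J
q3 (cool water 100→0 °C): 44.9 × 4.22 × 100.0 = 18948 J
q4 (freeze at 0 °C): 44.9 × 336.0 = 15086 J
q5 (cool ice 0→-27.7 °C): 44.9 × 2.12 × 27.7 = 2637 J
Total: 1020 + 101115 + 18948 + 15086 + 2637 = 138806 J = 139 kJ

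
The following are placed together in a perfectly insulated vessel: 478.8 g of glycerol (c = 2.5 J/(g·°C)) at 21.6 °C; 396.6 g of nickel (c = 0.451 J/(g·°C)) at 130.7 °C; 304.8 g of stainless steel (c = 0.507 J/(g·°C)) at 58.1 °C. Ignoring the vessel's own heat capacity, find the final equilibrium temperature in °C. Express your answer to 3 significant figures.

Σ mᵢcᵢ(T − Tᵢ) = 0  ⇒  T = Σ mᵢcᵢTᵢ / Σ mᵢcᵢ
Σ mᵢcᵢ = 478.8×2.5 + 396.6×0.451 + 304.8×0.507 = 1530.4002
Σ mᵢcᵢTᵢ = 1197×21.6 + 178.8666×130.7 + 154.5336×58.1 = 58211
T = 58211 / 1530.4002 = 38.04 °C

T_f = 38.0 °C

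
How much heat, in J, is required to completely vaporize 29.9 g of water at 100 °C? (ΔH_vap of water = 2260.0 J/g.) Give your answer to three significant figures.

q = 67600 J

q = m × ΔH_vap = 29.9 × 2260.0 = 67570 J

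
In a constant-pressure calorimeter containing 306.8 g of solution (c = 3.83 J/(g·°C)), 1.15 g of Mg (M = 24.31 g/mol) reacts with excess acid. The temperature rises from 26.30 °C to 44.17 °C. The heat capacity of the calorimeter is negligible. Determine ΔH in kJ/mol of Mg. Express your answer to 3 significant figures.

|ΔT| = |44.17 − 26.30| = 17.87 °C
|q_surr| = (306.8 × 3.83) × 17.87 = 1175.044 × 17.87 = 21000 J
n(Mg) = 1.15 / 24.31 = 0.04731 mol
Temperature rose, so q_rxn = −|q_surr| = -21.00 kJ
ΔH = q_rxn / n = -443.9 kJ/mol

ΔH = -444 kJ/mol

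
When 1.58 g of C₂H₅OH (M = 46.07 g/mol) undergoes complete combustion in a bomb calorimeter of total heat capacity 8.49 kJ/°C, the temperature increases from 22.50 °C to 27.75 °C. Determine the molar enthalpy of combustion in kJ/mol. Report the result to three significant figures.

ΔH = -1300 kJ/mol

ΔT = 27.75 − 22.50 = 5.25 °C
q_cal = C_cal × ΔT = 8.49 × 5.25 = 44.5725 kJ
n = 1.58 / 46.07 = 0.03430 mol
q_rxn = −q_cal = -44.5725 kJ
ΔH = -44.5725 / 0.03430 = -1299 kJ/mol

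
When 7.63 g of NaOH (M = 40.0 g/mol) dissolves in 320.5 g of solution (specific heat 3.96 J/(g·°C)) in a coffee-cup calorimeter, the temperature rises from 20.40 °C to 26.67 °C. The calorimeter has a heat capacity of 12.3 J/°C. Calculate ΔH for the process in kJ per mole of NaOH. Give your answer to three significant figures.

ΔH = -42.1 kJ/mol

|ΔT| = |26.67 − 20.40| = 6.27 °C
|q_surr| = (320.5 × 3.96 + 12.3) × 6.27 = 1281.48 × 6.27 = 8035 J
n(NaOH) = 7.63 / 40.0 = 0.1908 mol
Temperature rose, so q_rxn = −|q_surr| = -8.035 kJ
ΔH = q_rxn / n = -42.11 kJ/mol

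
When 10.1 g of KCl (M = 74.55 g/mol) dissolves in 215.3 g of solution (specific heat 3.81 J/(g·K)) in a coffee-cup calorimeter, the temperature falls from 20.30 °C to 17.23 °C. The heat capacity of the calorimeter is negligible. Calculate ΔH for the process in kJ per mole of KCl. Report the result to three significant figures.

|ΔT| = |17.23 − 20.30| = 3.07 °C
|q_surr| = (215.3 × 3.81) × 3.07 = 820.293 × 3.07 = 2518 J
n(KCl) = 10.1 / 74.55 = 0.1355 mol
Temperature fell, so q_rxn = +|q_surr| = 2.518 kJ
ΔH = q_rxn / n = 18.58 kJ/mol

ΔH = 18.6 kJ/mol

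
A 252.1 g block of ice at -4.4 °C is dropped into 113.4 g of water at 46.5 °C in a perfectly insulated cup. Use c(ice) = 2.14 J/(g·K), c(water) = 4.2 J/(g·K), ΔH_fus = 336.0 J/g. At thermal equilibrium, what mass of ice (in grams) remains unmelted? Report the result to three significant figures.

Heat to warm all ice to 0 °C: 252.1×2.14×4.4 = 2373.8 J
Heat released by water cooling to 0 °C: 113.4×4.2×46.5 = 22147 J
22147 J < 2373.8 + 252.1×336.0 = 87079.4 J, so not all ice melts; final T = 0 °C.
Heat left for melting: 22147 − 2373.8 = 19773.2 J
Mass melted = 19773.2 / 336.0 = 58.85 g
Ice remaining = 252.1 − 58.85 = 193.25 g

m_ice remaining = 193 g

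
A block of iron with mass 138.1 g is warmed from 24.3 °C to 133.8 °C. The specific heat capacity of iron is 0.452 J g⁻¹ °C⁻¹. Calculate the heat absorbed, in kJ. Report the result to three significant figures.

q = m c ΔT = 138.1 × 0.452 × (133.8 − 24.3)
q = 138.1 × 0.452 × 109.5 = 6835 J = 6.84 kJ

q = 6.84 kJ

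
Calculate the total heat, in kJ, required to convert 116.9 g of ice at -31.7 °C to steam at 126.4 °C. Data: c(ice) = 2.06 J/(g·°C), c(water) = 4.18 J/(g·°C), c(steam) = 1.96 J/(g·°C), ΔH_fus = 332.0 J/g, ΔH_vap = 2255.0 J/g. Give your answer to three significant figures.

q1 (heat ice -31.7→0.0 °C): 116.9 × 2.06 × 31.7 = 7634 J
q2 (melt at 0 °C): 116.9 × 332.0 = 38811 J
q3 (heat water 0.0→100.0 °C): 116.9 × 4.18 × 100.0 = 48864 J
q4 (vaporize at 100 °C): 116.9 × 2255.0 = 263610 J
q5 (heat steam 100.0→126.4 °C): 116.9 × 1.96 × 26.4 = 6049 J
Total: 7634 + 38811 + 48864 + 263610 + 6049 = 364968 J = 365 kJ

q = 365 kJ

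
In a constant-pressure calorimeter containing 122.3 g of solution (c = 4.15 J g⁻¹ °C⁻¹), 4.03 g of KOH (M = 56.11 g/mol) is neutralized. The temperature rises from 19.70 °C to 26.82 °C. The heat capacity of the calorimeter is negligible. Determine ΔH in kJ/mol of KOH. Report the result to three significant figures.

ΔH = -50.3 kJ/mol

|ΔT| = |26.82 − 19.70| = 7.12 °C
|q_surr| = (122.3 × 4.15) × 7.12 = 507.545 × 7.12 = 3614 J
n(KOH) = 4.03 / 56.11 = 0.07182 mol
Temperature rose, so q_rxn = −|q_surr| = -3.614 kJ
ΔH = q_rxn / n = -50.32 kJ/mol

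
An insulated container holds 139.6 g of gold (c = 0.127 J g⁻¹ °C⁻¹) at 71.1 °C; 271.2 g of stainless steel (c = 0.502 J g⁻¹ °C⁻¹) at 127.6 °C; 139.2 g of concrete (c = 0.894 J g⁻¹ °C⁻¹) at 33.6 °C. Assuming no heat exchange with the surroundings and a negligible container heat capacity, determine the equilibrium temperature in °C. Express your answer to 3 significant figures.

T_f = 82.0 °C

Σ mᵢcᵢ(T − Tᵢ) = 0  ⇒  T = Σ mᵢcᵢTᵢ / Σ mᵢcᵢ
Σ mᵢcᵢ = 139.6×0.127 + 271.2×0.502 + 139.2×0.894 = 278.3164
Σ mᵢcᵢTᵢ = 17.7292×71.1 + 136.1424×127.6 + 124.4448×33.6 = 22814
T = 22814 / 278.3164 = 81.97 °C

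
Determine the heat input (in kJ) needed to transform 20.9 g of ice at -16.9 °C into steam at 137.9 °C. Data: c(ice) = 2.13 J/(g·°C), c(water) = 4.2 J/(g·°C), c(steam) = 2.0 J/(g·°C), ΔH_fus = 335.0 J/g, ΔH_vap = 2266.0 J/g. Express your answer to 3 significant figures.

q = 65.5 kJ

q1 (heat ice -16.9→0.0 °C): 20.9 × 2.13 × 16.9 = 752 J
q2 (melt at 0 °C): 20.9 × 335.0 = 7002 J
q3 (heat water 0.0→100.0 °C): 20.9 × 4.2 × 100.0 = 8778 J
q4 (vaporize at 100 °C): 20.9 × 2266.0 = 47359 J
q5 (heat steam 100.0→137.9 °C): 20.9 × 2.0 × 37.9 = 1584 J
Total: 752 + 7002 + 8778 + 47359 + 1584 = 65475 J = 65.5 kJ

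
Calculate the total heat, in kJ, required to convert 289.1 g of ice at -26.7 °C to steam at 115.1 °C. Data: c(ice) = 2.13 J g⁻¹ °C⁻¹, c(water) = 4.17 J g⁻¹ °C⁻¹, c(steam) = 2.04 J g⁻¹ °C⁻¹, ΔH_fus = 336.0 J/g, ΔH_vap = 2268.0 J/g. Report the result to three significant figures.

q = 899 kJ

q1 (heat ice -26.7→0.0 °C): 289.1 × 2.13 × 26.7 = 16441 J
q2 (melt at 0 °C): 289.1 × 336.0 = 97138 J
q3 (heat water 0.0→100.0 °C): 289.1 × 4.17 × 100.0 = 120555 J
q4 (vaporize at 100 °C): 289.1 × 2268.0 = 655679 J
q5 (heat steam 100.0→115.1 °C): 289.1 × 2.04 × 15.1 = 8905 J
Total: 16441 + 97138 + 120555 + 655679 + 8905 = 898718 J = 899 kJ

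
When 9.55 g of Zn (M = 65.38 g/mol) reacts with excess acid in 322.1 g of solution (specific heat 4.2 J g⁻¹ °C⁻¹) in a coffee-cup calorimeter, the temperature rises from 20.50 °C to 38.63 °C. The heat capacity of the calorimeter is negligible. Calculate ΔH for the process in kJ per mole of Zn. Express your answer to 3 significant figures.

|ΔT| = |38.63 − 20.50| = 18.13 °C
|q_surr| = (322.1 × 4.2) × 18.13 = 1352.82 × 18.13 = 24530 J
n(Zn) = 9.55 / 65.38 = 0.1461 mol
Temperature rose, so q_rxn = −|q_surr| = -24.53 kJ
ΔH = q_rxn / n = -167.9 kJ/mol

ΔH = -168 kJ/mol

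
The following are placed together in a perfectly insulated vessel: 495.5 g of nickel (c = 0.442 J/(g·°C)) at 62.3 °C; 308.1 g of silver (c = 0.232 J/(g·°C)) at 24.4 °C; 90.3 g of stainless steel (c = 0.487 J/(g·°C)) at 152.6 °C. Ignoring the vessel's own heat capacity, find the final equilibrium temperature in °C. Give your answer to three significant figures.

Σ mᵢcᵢ(T − Tᵢ) = 0  ⇒  T = Σ mᵢcᵢTᵢ / Σ mᵢcᵢ
Σ mᵢcᵢ = 495.5×0.442 + 308.1×0.232 + 90.3×0.487 = 334.4663
Σ mᵢcᵢTᵢ = 219.011×62.3 + 71.4792×24.4 + 43.9761×152.6 = 22099
T = 22099 / 334.4663 = 66.07 °C

T_f = 66.1 °C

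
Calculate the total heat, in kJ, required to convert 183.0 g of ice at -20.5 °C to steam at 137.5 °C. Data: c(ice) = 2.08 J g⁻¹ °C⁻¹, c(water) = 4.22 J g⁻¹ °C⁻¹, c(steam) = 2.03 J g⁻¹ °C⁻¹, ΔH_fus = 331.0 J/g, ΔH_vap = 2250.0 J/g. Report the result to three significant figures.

q = 571 kJ

q1 (heat ice -20.5→0.0 °C): 183.0 × 2.08 × 20.5 = 7803 J
q2 (melt at 0 °C): 183.0 × 331.0 = 60573 J
q3 (heat water 0.0→100.0 °C): 183.0 × 4.22 × 100.0 = 77226 J
q4 (vaporize at 100 °C): 183.0 × 2250.0 = 411750 J
q5 (heat steam 100.0→137.5 °C): 183.0 × 2.03 × 37.5 = 13931 J
Total: 7803 + 60573 + 77226 + 411750 + 13931 = 571283 J = 571 kJ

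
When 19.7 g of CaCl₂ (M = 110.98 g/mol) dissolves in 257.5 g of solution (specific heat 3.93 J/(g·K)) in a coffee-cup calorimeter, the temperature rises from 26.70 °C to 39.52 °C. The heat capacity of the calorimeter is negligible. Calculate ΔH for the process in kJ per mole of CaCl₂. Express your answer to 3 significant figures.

ΔH = -73.1 kJ/mol

|ΔT| = |39.52 − 26.70| = 12.82 °C
|q_surr| = (257.5 × 3.93) × 12.82 = 1011.975 × 12.82 = 12970 J
n(CaCl₂) = 19.7 / 110.98 = 0.1775 mol
Temperature rose, so q_rxn = −|q_surr| = -12.97 kJ
ΔH = q_rxn / n = -73.07 kJ/mol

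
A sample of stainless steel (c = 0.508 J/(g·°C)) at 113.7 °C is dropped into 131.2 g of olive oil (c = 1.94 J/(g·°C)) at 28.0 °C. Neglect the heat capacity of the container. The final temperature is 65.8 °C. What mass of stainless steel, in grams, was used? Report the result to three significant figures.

q_gained = (131.2 × 1.94) × (65.8 − 28.0) = 9621 J
q_lost = m × 0.508 × (113.7 − 65.8) = 24.3332 m
m = 9621 / 24.3332 = 395 g

m = 395 g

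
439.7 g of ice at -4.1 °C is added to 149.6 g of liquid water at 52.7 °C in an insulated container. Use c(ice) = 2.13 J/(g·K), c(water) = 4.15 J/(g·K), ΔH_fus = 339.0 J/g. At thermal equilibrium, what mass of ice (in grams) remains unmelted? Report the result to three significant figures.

m_ice remaining = 355 g

Heat to warm all ice to 0 °C: 439.7×2.13×4.1 = 3839.9 J
Heat released by water cooling to 0 °C: 149.6×4.15×52.7 = 32718 J
32718 J < 3839.9 + 439.7×339.0 = 152898.2 J, so not all ice melts; final T = 0 °C.
Heat left for melting: 32718 − 3839.9 = 28878.1 J
Mass melted = 28878.1 / 339.0 = 85.19 g
Ice remaining = 439.7 − 85.19 = 354.51 g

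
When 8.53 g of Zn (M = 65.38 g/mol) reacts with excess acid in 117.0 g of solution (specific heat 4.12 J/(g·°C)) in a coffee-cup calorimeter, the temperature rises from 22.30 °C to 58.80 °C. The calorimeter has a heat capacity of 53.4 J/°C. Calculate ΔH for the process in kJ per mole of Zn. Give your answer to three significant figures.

|ΔT| = |58.80 − 22.30| = 36.50 °C
|q_surr| = (117.0 × 4.12 + 53.4) × 36.50 = 535.44 × 36.50 = 19540 J
n(Zn) = 8.53 / 65.38 = 0.1305 mol
Temperature rose, so q_rxn = −|q_surr| = -19.54 kJ
ΔH = q_rxn / n = -149.7 kJ/mol

ΔH = -150 kJ/mol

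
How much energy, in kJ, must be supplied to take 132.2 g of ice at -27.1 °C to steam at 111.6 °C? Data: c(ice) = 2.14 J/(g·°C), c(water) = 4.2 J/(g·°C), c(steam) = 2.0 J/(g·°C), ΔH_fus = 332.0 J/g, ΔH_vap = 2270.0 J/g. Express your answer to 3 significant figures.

q1 (heat ice -27.1→0.0 °C): 132.2 × 2.14 × 27.1 = 7667 J
q2 (melt at 0 °C): 132.2 × 332.0 = 43890 J
q3 (heat water 0.0→100.0 °C): 132.2 × 4.2 × 100.0 = 55524 J
q4 (vaporize at 100 °C): 132.2 × 2270.0 = 300094 J
q5 (heat steam 100.0→111.6 °C): 132.2 × 2.0 × 11.6 = 3067 J
Total: 7667 + 43890 + 55524 + 300094 + 3067 = 410242 J = 410 kJ

q = 410 kJ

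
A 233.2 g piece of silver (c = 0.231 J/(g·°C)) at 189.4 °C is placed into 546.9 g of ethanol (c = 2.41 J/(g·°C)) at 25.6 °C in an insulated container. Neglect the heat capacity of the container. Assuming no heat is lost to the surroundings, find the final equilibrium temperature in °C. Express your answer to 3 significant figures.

T_f = 32.0 °C

Heat lost by silver = heat gained by ethanol.
(233.2)(0.231)(189.4 − T) = (546.9)(2.41)(T − 25.6)
53.8692 (189.4 − T) = 1318.029 (T − 25.6)
10203 − 53.8692 T = 1318.029 T − 33742
43945 = 1371.8982 T
T = 32.03 °C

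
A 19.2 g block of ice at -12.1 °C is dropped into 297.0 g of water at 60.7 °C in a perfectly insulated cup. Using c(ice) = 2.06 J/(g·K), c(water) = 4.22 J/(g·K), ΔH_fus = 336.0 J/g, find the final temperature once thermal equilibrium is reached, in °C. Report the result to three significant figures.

Heat to bring ice to 0 °C and melt it: q₁ = 19.2×2.06×12.1 + 19.2×336.0 = 6929.8 J
Heat the water can supply cooling to 0 °C: 297.0×4.22×60.7 = 76077.7 J > q₁, so all ice melts.
Energy balance: 297.0×4.22×(60.7 − T) = 6929.8 + 19.2×4.22×(T − 0)
1253.34(60.7 − T) = 6929.8 + 81.024 T
76077.7 − 6929.8 = 1334.364 T
T = 69147.9 / 1334.364 = 51.82 °C

T_f = 51.8 °C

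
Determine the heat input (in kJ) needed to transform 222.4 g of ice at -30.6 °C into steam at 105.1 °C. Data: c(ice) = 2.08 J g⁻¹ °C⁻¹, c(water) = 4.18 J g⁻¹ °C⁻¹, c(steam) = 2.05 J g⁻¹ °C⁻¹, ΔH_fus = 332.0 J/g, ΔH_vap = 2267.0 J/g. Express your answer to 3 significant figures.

q1 (heat ice -30.6→0.0 °C): 222.4 × 2.08 × 30.6 = 14155 J
q2 (melt at 0 °C): 222.4 × 332.0 = 73837 J
q3 (heat water 0.0→100.0 °C): 222.4 × 4.18 × 100.0 = 92963 J
q4 (vaporize at 100 °C): 222.4 × 2267.0 = 504181 J
q5 (heat steam 100.0→105.1 °C): 222.4 × 2.05 × 5.1 = 2325 J
Total: 14155 + 73837 + 92963 + 504181 + 2325 = 687461 J = 687 kJ

q = 687 kJ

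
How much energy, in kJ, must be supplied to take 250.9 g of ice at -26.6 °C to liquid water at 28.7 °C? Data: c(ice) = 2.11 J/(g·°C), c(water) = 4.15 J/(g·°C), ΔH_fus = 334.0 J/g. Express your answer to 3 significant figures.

q = 128 kJ

q1 (heat ice -26.6→0.0 °C): 250.9 × 2.11 × 26.6 = 14082 J
q2 (melt at 0 °C): 250.9 × 334.0 = 83801 J
q3 (heat water 0.0→28.7 °C): 250.9 × 4.15 × 28.7 = 29883 J
Total: 14082 + 83801 + 29883 = 127766 J = 128 kJ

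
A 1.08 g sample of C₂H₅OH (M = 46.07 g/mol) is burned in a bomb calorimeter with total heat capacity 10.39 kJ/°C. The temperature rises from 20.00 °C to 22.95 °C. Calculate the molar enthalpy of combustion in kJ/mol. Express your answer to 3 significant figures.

ΔT = 22.95 − 20.00 = 2.95 °C
q_cal = C_cal × ΔT = 10.39 × 2.95 = 30.6505 kJ
n = 1.08 / 46.07 = 0.02344 mol
q_rxn = −q_cal = -30.6505 kJ
ΔH = -30.6505 / 0.02344 = -1308 kJ/mol

ΔH = -1310 kJ/mol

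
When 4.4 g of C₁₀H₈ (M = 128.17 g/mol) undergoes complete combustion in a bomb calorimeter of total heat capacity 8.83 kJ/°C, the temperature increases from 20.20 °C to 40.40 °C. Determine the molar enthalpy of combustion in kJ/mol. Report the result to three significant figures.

ΔT = 40.40 − 20.20 = 20.20 °C
q_cal = C_cal × ΔT = 8.83 × 20.20 = 178.366 kJ
n = 4.4 / 128.17 = 0.03433 mol
q_rxn = −q_cal = -178.366 kJ
ΔH = -178.366 / 0.03433 = -5196 kJ/mol

ΔH = -5200 kJ/mol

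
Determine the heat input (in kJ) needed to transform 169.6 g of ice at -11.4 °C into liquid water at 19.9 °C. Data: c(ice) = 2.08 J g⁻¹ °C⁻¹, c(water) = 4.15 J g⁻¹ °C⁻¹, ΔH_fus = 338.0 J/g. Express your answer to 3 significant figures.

q = 75.4 kJ

q1 (heat ice -11.4→0.0 °C): 169.6 × 2.08 × 11.4 = 4022 J
q2 (melt at 0 °C): 169.6 × 338.0 = 57325 J
q3 (heat water 0.0→19.9 °C): 169.6 × 4.15 × 19.9 = 14006 J
Total: 4022 + 57325 + 14006 = 75353 J = 75.4 kJ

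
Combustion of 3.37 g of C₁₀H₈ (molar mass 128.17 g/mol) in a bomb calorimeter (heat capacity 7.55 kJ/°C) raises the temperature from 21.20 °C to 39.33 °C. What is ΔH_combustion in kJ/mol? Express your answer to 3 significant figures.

ΔH = -5210 kJ/mol

ΔT = 39.33 − 21.20 = 18.13 °C
q_cal = C_cal × ΔT = 7.55 × 18.13 = 136.8815 kJ
n = 3.37 / 128.17 = 0.02629 mol
q_rxn = −q_cal = -136.8815 kJ
ΔH = -136.8815 / 0.02629 = -5207 kJ/mol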